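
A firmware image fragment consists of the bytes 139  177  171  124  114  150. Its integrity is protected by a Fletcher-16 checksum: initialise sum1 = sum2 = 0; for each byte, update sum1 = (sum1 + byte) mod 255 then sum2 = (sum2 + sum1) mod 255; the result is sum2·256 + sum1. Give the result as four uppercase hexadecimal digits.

Running sums (mod 255):
  after byte 0 (139): sum1=139, sum2=139
  after byte 1 (177): sum1=61, sum2=200
  after byte 2 (171): sum1=232, sum2=177
  after byte 3 (124): sum1=101, sum2=23
  after byte 4 (114): sum1=215, sum2=238
  after byte 5 (150): sum1=110, sum2=93
Checksum = sum2·256 + sum1 = 93·256 + 110 = 23918 = 0x5D6E.

5D6E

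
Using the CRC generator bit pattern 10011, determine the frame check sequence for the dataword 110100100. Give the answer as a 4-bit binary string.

0111

Append 4 zeros: 1101001000000. Divide by 10011 (XOR where the leading bit is 1):
  pos 0: 11010 XOR 10011 = 01001
  pos 1: 10010 XOR 10011 = 00001
  pos 5: 11000 XOR 10011 = 01011
  pos 6: 10110 XOR 10011 = 00101
  pos 8: 10100 XOR 10011 = 00111
Remainder (last 4 bits) = 0111. This is the CRC / FCS.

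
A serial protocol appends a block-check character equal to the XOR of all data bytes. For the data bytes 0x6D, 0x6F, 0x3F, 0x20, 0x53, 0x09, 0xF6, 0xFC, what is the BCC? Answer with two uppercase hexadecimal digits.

4D

XOR the bytes together:
  start with 0x6D
  0x6D ⊕ 0x6F = 0x02
  0x02 ⊕ 0x3F = 0x3D
  0x3D ⊕ 0x20 = 0x1D
  0x1D ⊕ 0x53 = 0x4E
  0x4E ⊕ 0x09 = 0x47
  0x47 ⊕ 0xF6 = 0xB1
  0xB1 ⊕ 0xFC = 0x4D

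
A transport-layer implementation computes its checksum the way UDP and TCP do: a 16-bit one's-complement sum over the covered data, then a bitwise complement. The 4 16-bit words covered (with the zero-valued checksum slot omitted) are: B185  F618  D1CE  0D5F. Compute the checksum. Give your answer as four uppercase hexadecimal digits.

One's-complement addition (fold any carry out of bit 15 back into bit 0):
  0xB185 + 0xF618 = 0x1A79D → wrap carry → 0xA79E
  0xA79E + 0xD1CE = 0x1796C → wrap carry → 0x796D
  0x796D + 0x0D5F = 0x086CC
One's-complement sum = 0x86CC.
Checksum = ~0x86CC & 0xFFFF = 0x7933.

7933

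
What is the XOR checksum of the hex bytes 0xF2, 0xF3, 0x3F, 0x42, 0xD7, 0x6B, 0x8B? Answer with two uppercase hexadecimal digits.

4B

XOR the bytes together:
  start with 0xF2
  0xF2 ⊕ 0xF3 = 0x01
  0x01 ⊕ 0x3F = 0x3E
  0x3E ⊕ 0x42 = 0x7C
  0x7C ⊕ 0xD7 = 0xAB
  0xAB ⊕ 0x6B = 0xC0
  0xC0 ⊕ 0x8B = 0x4B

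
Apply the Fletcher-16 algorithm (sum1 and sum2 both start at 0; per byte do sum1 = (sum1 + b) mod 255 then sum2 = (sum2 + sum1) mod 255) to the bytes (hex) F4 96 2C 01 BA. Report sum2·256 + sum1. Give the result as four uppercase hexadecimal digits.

Running sums (mod 255):
  after byte 0 (F4): sum1=244, sum2=244
  after byte 1 (96): sum1=139, sum2=128
  after byte 2 (2C): sum1=183, sum2=56
  after byte 3 (01): sum1=184, sum2=240
  after byte 4 (BA): sum1=115, sum2=100
Checksum = sum2·256 + sum1 = 100·256 + 115 = 25715 = 0x6473.

6473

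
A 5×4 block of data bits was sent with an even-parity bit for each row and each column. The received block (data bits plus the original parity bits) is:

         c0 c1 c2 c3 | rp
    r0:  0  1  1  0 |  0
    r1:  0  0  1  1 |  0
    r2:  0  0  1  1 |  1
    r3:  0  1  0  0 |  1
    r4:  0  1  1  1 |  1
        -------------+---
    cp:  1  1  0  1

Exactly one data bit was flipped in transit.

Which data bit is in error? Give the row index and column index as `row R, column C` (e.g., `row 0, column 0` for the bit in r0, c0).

Recompute each row's even parity and compare to rp:
  r0: data parity 0, sent rp 0 → ok
  r1: data parity 0, sent rp 0 → ok
  r2: data parity 0, sent rp 1 → mismatch
  r3: data parity 1, sent rp 1 → ok
  r4: data parity 1, sent rp 1 → ok
Recompute each column's even parity and compare to cp:
  c0: data parity 0, sent cp 1 → mismatch
  c1: data parity 1, sent cp 1 → ok
  c2: data parity 0, sent cp 0 → ok
  c3: data parity 1, sent cp 1 → ok
Exactly one row (r2) and one column (c0) fail → the flipped bit is at their intersection.

row 2, column 0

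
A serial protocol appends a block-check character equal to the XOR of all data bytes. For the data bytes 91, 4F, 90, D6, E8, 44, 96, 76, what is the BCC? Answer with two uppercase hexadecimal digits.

XOR the bytes together:
  start with 0x91
  0x91 ⊕ 0x4F = 0xDE
  0xDE ⊕ 0x90 = 0x4E
  0x4E ⊕ 0xD6 = 0x98
  0x98 ⊕ 0xE8 = 0x70
  0x70 ⊕ 0x44 = 0x34
  0x34 ⊕ 0x96 = 0xA2
  0xA2 ⊕ 0x76 = 0xD4

D4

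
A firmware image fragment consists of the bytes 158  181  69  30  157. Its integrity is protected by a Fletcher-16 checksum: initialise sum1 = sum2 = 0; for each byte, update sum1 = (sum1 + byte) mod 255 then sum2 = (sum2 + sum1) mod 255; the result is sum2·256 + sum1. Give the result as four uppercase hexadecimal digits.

Running sums (mod 255):
  after byte 0 (158): sum1=158, sum2=158
  after byte 1 (181): sum1=84, sum2=242
  after byte 2 (69): sum1=153, sum2=140
  after byte 3 (30): sum1=183, sum2=68
  after byte 4 (157): sum1=85, sum2=153
Checksum = sum2·256 + sum1 = 153·256 + 85 = 39253 = 0x9955.

9955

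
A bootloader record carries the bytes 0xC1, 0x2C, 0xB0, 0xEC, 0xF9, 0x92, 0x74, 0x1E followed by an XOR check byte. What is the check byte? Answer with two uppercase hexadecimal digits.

B0

XOR the bytes together:
  start with 0xC1
  0xC1 ⊕ 0x2C = 0xED
  0xED ⊕ 0xB0 = 0x5D
  0x5D ⊕ 0xEC = 0xB1
  0xB1 ⊕ 0xF9 = 0x48
  0x48 ⊕ 0x92 = 0xDA
  0xDA ⊕ 0x74 = 0xAE
  0xAE ⊕ 0x1E = 0xB0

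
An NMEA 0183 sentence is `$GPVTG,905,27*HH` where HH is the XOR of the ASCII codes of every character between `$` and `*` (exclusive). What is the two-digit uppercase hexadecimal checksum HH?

6B

XOR the ASCII codes of the payload characters:
  'G' = 0x47 → acc = 0x47
  'P' = 0x50 → acc = 0x17
  'V' = 0x56 → acc = 0x41
  'T' = 0x54 → acc = 0x15
  'G' = 0x47 → acc = 0x52
  ',' = 0x2C → acc = 0x7E
  '9' = 0x39 → acc = 0x47
  '0' = 0x30 → acc = 0x77
  '5' = 0x35 → acc = 0x42
  ',' = 0x2C → acc = 0x6E
  '2' = 0x32 → acc = 0x5C
  '7' = 0x37 → acc = 0x6B
Checksum = 0x6B.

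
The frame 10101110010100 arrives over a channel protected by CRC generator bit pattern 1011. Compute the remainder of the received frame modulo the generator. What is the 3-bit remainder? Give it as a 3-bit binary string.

Modulo-2 division of 10101110010100 by 1011:
  pos 0: 1010 XOR 1011 = 0001
  pos 3: 1111 XOR 1011 = 0100
  pos 4: 1000 XOR 1011 = 0011
  pos 6: 1101 XOR 1011 = 0110
  pos 7: 1100 XOR 1011 = 0111
  pos 8: 1111 XOR 1011 = 0100
  pos 9: 1000 XOR 1011 = 0011
Remainder = 110 (nonzero — an error is detected).

110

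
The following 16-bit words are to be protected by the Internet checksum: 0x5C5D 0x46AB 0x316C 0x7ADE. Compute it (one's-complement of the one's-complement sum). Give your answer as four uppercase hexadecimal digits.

One's-complement addition (fold any carry out of bit 15 back into bit 0):
  0x5C5D + 0x46AB = 0x0A308
  0xA308 + 0x316C = 0x0D474
  0xD474 + 0x7ADE = 0x14F52 → wrap carry → 0x4F53
One's-complement sum = 0x4F53.
Checksum = ~0x4F53 & 0xFFFF = 0xB0AC.

B0AC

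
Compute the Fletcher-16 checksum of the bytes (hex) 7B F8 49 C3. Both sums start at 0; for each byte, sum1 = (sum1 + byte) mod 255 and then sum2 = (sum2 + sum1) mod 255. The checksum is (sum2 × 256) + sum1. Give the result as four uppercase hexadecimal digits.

Running sums (mod 255):
  after byte 0 (7B): sum1=123, sum2=123
  after byte 1 (F8): sum1=116, sum2=239
  after byte 2 (49): sum1=189, sum2=173
  after byte 3 (C3): sum1=129, sum2=47
Checksum = sum2·256 + sum1 = 47·256 + 129 = 12161 = 0x2F81.

2F81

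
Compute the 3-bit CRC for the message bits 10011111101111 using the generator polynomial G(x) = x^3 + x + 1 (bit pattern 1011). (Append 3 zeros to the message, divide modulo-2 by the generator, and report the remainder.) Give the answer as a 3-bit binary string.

010

Append 3 zeros: 10011111101111000. Divide by 1011 (XOR where the leading bit is 1):
  pos 0: 1001 XOR 1011 = 0010
  pos 2: 1011 XOR 1011 = 0000
  pos 6: 1110 XOR 1011 = 0101
  pos 7: 1011 XOR 1011 = 0000
  pos 11: 1110 XOR 1011 = 0101
  pos 12: 1010 XOR 1011 = 0001
Remainder (last 3 bits) = 010. This is the CRC / FCS.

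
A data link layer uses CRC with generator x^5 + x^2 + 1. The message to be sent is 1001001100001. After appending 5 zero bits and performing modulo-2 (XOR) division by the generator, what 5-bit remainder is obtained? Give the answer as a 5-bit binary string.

11101

Append 5 zeros: 100100110000100000. Divide by 100101 (XOR where the leading bit is 1):
  pos 0: 100100 XOR 100101 = 000001
  pos 5: 111000 XOR 100101 = 011101
  pos 6: 111010 XOR 100101 = 011111
  pos 7: 111111 XOR 100101 = 011010
  pos 8: 110100 XOR 100101 = 010001
  pos 9: 100010 XOR 100101 = 000111
  pos 12: 111000 XOR 100101 = 011101
Remainder (last 5 bits) = 11101. This is the CRC / FCS.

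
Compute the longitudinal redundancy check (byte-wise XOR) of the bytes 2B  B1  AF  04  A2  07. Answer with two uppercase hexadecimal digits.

94

XOR the bytes together:
  start with 0x2B
  0x2B ⊕ 0xB1 = 0x9A
  0x9A ⊕ 0xAF = 0x35
  0x35 ⊕ 0x04 = 0x31
  0x31 ⊕ 0xA2 = 0x93
  0x93 ⊕ 0x07 = 0x94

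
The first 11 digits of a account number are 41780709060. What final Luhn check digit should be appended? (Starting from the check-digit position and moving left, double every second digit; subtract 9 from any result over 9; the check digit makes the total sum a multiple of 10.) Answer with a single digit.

Partial digits right→left: 0 6 0 9 0 7 0 8 7 1 4
Double every second digit counting from the check-digit position (so the 1st, 3rd, 5th, ... of the partial from the right).
  doubled (with −9 where >9): 0 0 0 0 5 8 → sum 13
  kept as-is: 6 9 7 8 1 → sum 31
Total = 13 + 31 = 44.
Check digit = (10 − (44 mod 10)) mod 10 = 6.

6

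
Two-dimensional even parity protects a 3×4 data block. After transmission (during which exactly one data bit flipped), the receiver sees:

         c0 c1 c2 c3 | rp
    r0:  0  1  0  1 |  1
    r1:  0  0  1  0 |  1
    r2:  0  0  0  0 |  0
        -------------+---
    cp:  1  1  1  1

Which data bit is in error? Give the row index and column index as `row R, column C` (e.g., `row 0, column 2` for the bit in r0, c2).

row 0, column 0

Recompute each row's even parity and compare to rp:
  r0: data parity 0, sent rp 1 → mismatch
  r1: data parity 1, sent rp 1 → ok
  r2: data parity 0, sent rp 0 → ok
Recompute each column's even parity and compare to cp:
  c0: data parity 0, sent cp 1 → mismatch
  c1: data parity 1, sent cp 1 → ok
  c2: data parity 1, sent cp 1 → ok
  c3: data parity 1, sent cp 1 → ok
Exactly one row (r0) and one column (c0) fail → the flipped bit is at their intersection.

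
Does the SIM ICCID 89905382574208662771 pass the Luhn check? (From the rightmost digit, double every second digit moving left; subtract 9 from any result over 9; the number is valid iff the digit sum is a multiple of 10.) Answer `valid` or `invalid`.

valid

From the right, keep odd positions and double even positions (subtract 9 from any doubled value over 9):
  doubled (positions 2,4,...): 5 4 3 0 8 1 7 1 9 7 → sum 45
  kept (positions 1,3,...): 1 7 6 8 2 7 2 3 0 9 → sum 45
Total = 90.
90 mod 10 = 0, so the number is valid.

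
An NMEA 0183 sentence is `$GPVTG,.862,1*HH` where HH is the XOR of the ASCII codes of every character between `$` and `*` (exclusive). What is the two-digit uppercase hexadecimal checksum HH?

71

XOR the ASCII codes of the payload characters:
  'G' = 0x47 → acc = 0x47
  'P' = 0x50 → acc = 0x17
  'V' = 0x56 → acc = 0x41
  'T' = 0x54 → acc = 0x15
  'G' = 0x47 → acc = 0x52
  ',' = 0x2C → acc = 0x7E
  '.' = 0x2E → acc = 0x50
  '8' = 0x38 → acc = 0x68
  '6' = 0x36 → acc = 0x5E
  '2' = 0x32 → acc = 0x6C
  ',' = 0x2C → acc = 0x40
  '1' = 0x31 → acc = 0x71
Checksum = 0x71.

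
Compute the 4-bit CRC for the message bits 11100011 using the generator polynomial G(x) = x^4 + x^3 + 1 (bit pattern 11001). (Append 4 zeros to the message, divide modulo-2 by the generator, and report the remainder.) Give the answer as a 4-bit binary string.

Append 4 zeros: 111000110000. Divide by 11001 (XOR where the leading bit is 1):
  pos 0: 11100 XOR 11001 = 00101
  pos 2: 10101 XOR 11001 = 01100
  pos 3: 11001 XOR 11001 = 00000
Remainder (last 4 bits) = 0000. This is the CRC / FCS.

0000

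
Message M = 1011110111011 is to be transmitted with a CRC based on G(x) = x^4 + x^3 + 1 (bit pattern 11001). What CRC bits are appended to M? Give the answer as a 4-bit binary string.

1000

Append 4 zeros: 10111101110110000. Divide by 11001 (XOR where the leading bit is 1):
  pos 0: 10111 XOR 11001 = 01110
  pos 1: 11101 XOR 11001 = 00100
  pos 3: 10001 XOR 11001 = 01000
  pos 4: 10001 XOR 11001 = 01000
  pos 5: 10001 XOR 11001 = 01000
  pos 6: 10000 XOR 11001 = 01001
  pos 7: 10011 XOR 11001 = 01010
  pos 8: 10101 XOR 11001 = 01100
  pos 9: 11000 XOR 11001 = 00001
Remainder (last 4 bits) = 1000. This is the CRC / FCS.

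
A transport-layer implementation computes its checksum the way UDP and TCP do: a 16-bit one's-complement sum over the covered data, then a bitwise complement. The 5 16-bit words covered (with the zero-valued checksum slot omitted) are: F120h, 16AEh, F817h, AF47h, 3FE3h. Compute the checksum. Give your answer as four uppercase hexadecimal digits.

One's-complement addition (fold any carry out of bit 15 back into bit 0):
  0xF120 + 0x16AE = 0x107CE → wrap carry → 0x07CF
  0x07CF + 0xF817 = 0x0FFE6
  0xFFE6 + 0xAF47 = 0x1AF2D → wrap carry → 0xAF2E
  0xAF2E + 0x3FE3 = 0x0EF11
One's-complement sum = 0xEF11.
Checksum = ~0xEF11 & 0xFFFF = 0x10EE.

10EE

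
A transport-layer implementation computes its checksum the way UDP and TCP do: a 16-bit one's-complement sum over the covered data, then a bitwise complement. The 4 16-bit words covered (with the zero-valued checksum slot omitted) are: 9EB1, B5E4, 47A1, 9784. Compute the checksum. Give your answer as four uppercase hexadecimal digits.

CC43

One's-complement addition (fold any carry out of bit 15 back into bit 0):
  0x9EB1 + 0xB5E4 = 0x15495 → wrap carry → 0x5496
  0x5496 + 0x47A1 = 0x09C37
  0x9C37 + 0x9784 = 0x133BB → wrap carry → 0x33BC
One's-complement sum = 0x33BC.
Checksum = ~0x33BC & 0xFFFF = 0xCC43.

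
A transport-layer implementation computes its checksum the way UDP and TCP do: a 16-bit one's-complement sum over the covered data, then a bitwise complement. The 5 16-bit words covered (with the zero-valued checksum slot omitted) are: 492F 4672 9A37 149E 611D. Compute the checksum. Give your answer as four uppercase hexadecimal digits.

One's-complement addition (fold any carry out of bit 15 back into bit 0):
  0x492F + 0x4672 = 0x08FA1
  0x8FA1 + 0x9A37 = 0x129D8 → wrap carry → 0x29D9
  0x29D9 + 0x149E = 0x03E77
  0x3E77 + 0x611D = 0x09F94
One's-complement sum = 0x9F94.
Checksum = ~0x9F94 & 0xFFFF = 0x606B.

606B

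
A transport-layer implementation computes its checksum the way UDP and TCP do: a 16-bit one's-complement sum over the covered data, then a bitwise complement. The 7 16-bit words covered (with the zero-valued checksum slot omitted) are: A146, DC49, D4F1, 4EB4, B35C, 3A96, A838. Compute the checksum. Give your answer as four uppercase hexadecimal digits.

One's-complement addition (fold any carry out of bit 15 back into bit 0):
  0xA146 + 0xDC49 = 0x17D8F → wrap carry → 0x7D90
  0x7D90 + 0xD4F1 = 0x15281 → wrap carry → 0x5282
  0x5282 + 0x4EB4 = 0x0A136
  0xA136 + 0xB35C = 0x15492 → wrap carry → 0x5493
  0x5493 + 0x3A96 = 0x08F29
  0x8F29 + 0xA838 = 0x13761 → wrap carry → 0x3762
One's-complement sum = 0x3762.
Checksum = ~0x3762 & 0xFFFF = 0xC89D.

C89D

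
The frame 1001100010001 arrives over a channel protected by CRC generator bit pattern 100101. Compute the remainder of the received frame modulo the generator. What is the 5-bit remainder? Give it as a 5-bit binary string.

01000

Modulo-2 division of 1001100010001 by 100101:
  pos 0: 100110 XOR 100101 = 000011
  pos 4: 110010 XOR 100101 = 010111
  pos 5: 101110 XOR 100101 = 001011
  pos 7: 101101 XOR 100101 = 001000
Remainder = 01000 (nonzero — an error is detected).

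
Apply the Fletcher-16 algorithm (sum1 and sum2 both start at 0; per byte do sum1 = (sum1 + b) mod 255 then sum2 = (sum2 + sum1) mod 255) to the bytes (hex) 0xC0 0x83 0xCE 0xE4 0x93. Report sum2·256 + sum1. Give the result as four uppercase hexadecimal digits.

9B8B

Running sums (mod 255):
  after byte 0 (0xC0): sum1=192, sum2=192
  after byte 1 (0x83): sum1=68, sum2=5
  after byte 2 (0xCE): sum1=19, sum2=24
  after byte 3 (0xE4): sum1=247, sum2=16
  after byte 4 (0x93): sum1=139, sum2=155
Checksum = sum2·256 + sum1 = 155·256 + 139 = 39819 = 0x9B8B.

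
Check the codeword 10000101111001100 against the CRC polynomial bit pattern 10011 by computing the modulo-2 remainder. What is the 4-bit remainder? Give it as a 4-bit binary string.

Modulo-2 division of 10000101111001100 by 10011:
  pos 0: 10000 XOR 10011 = 00011
  pos 3: 11101 XOR 10011 = 01110
  pos 4: 11101 XOR 10011 = 01110
  pos 5: 11101 XOR 10011 = 01110
  pos 6: 11101 XOR 10011 = 01110
  pos 7: 11100 XOR 10011 = 01111
  pos 8: 11110 XOR 10011 = 01101
  pos 9: 11011 XOR 10011 = 01000
  pos 10: 10001 XOR 10011 = 00010
Remainder = 1000 (nonzero — an error is detected).

1000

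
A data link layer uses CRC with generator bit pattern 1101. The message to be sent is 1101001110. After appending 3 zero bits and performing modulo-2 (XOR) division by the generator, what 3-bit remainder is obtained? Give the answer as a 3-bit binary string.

Append 3 zeros: 1101001110000. Divide by 1101 (XOR where the leading bit is 1):
  pos 0: 1101 XOR 1101 = 0000
  pos 6: 1110 XOR 1101 = 0011
  pos 8: 1100 XOR 1101 = 0001
Remainder (last 3 bits) = 010. This is the CRC / FCS.

010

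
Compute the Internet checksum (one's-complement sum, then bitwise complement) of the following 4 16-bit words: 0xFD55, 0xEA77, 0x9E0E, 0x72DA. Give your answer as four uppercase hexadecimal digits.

One's-complement addition (fold any carry out of bit 15 back into bit 0):
  0xFD55 + 0xEA77 = 0x1E7CC → wrap carry → 0xE7CD
  0xE7CD + 0x9E0E = 0x185DB → wrap carry → 0x85DC
  0x85DC + 0x72DA = 0x0F8B6
One's-complement sum = 0xF8B6.
Checksum = ~0xF8B6 & 0xFFFF = 0x0749.

0749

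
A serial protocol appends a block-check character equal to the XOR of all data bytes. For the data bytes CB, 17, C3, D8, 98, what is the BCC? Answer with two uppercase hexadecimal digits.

5F

XOR the bytes together:
  start with 0xCB
  0xCB ⊕ 0x17 = 0xDC
  0xDC ⊕ 0xC3 = 0x1F
  0x1F ⊕ 0xD8 = 0xC7
  0xC7 ⊕ 0x98 = 0x5F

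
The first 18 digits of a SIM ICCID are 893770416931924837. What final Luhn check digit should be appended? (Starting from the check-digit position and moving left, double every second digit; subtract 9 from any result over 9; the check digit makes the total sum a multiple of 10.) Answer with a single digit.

Partial digits right→left: 7 3 8 4 2 9 1 3 9 6 1 4 0 7 7 3 9 8
Double every second digit counting from the check-digit position (so the 1st, 3rd, 5th, ... of the partial from the right).
  doubled (with −9 where >9): 5 7 4 2 9 2 0 5 9 → sum 43
  kept as-is: 3 4 9 3 6 4 7 3 8 → sum 47
Total = 43 + 47 = 90.
Check digit = (10 − (90 mod 10)) mod 10 = 0.

0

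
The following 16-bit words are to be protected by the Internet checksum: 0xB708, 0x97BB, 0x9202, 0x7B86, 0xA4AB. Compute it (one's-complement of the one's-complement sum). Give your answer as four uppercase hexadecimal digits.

One's-complement addition (fold any carry out of bit 15 back into bit 0):
  0xB708 + 0x97BB = 0x14EC3 → wrap carry → 0x4EC4
  0x4EC4 + 0x9202 = 0x0E0C6
  0xE0C6 + 0x7B86 = 0x15C4C → wrap carry → 0x5C4D
  0x5C4D + 0xA4AB = 0x100F8 → wrap carry → 0x00F9
One's-complement sum = 0x00F9.
Checksum = ~0x00F9 & 0xFFFF = 0xFF06.

FF06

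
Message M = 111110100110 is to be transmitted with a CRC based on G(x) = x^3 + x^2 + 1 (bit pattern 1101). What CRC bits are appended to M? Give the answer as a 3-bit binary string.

Append 3 zeros: 111110100110000. Divide by 1101 (XOR where the leading bit is 1):
  pos 0: 1111 XOR 1101 = 0010
  pos 2: 1010 XOR 1101 = 0111
  pos 3: 1111 XOR 1101 = 0010
  pos 5: 1000 XOR 1101 = 0101
  pos 6: 1011 XOR 1101 = 0110
  pos 7: 1101 XOR 1101 = 0000
Remainder (last 3 bits) = 000. This is the CRC / FCS.

000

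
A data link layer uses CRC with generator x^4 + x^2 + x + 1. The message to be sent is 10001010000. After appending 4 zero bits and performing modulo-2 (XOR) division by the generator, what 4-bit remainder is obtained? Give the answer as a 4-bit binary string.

1011

Append 4 zeros: 100010100000000. Divide by 10111 (XOR where the leading bit is 1):
  pos 0: 10001 XOR 10111 = 00110
  pos 2: 11001 XOR 10111 = 01110
  pos 3: 11100 XOR 10111 = 01011
  pos 4: 10110 XOR 10111 = 00001
  pos 8: 10000 XOR 10111 = 00111
  pos 10: 11100 XOR 10111 = 01011
Remainder (last 4 bits) = 1011. This is the CRC / FCS.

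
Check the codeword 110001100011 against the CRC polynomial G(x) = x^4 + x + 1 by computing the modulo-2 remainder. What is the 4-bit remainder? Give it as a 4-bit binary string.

Modulo-2 division of 110001100011 by 10011:
  pos 0: 11000 XOR 10011 = 01011
  pos 1: 10111 XOR 10011 = 00100
  pos 3: 10010 XOR 10011 = 00001
  pos 7: 10011 XOR 10011 = 00000
Remainder = 0000 (zero — the frame passes the CRC check).

0000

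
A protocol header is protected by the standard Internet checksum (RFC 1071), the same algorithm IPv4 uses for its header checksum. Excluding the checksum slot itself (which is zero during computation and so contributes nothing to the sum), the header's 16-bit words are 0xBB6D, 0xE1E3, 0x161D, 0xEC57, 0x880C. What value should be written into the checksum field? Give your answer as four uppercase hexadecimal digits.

D82C

One's-complement addition (fold any carry out of bit 15 back into bit 0):
  0xBB6D + 0xE1E3 = 0x19D50 → wrap carry → 0x9D51
  0x9D51 + 0x161D = 0x0B36E
  0xB36E + 0xEC57 = 0x19FC5 → wrap carry → 0x9FC6
  0x9FC6 + 0x880C = 0x127D2 → wrap carry → 0x27D3
One's-complement sum = 0x27D3.
Checksum = ~0x27D3 & 0xFFFF = 0xD82C.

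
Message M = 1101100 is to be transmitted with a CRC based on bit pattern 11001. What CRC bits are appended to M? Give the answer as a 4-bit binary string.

Append 4 zeros: 11011000000. Divide by 11001 (XOR where the leading bit is 1):
  pos 0: 11011 XOR 11001 = 00010
  pos 3: 10000 XOR 11001 = 01001
  pos 4: 10010 XOR 11001 = 01011
  pos 5: 10110 XOR 11001 = 01111
  pos 6: 11110 XOR 11001 = 00111
Remainder (last 4 bits) = 0111. This is the CRC / FCS.

0111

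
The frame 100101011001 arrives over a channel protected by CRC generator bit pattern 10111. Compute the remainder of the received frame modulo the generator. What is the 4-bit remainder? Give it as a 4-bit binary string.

Modulo-2 division of 100101011001 by 10111:
  pos 0: 10010 XOR 10111 = 00101
  pos 2: 10110 XOR 10111 = 00001
  pos 6: 11100 XOR 10111 = 01011
  pos 7: 10111 XOR 10111 = 00000
Remainder = 0000 (zero — the frame passes the CRC check).

0000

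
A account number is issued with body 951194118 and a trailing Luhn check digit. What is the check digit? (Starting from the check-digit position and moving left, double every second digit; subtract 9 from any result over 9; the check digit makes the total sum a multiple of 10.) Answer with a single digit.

Partial digits right→left: 8 1 1 4 9 1 1 5 9
Double every second digit counting from the check-digit position (so the 1st, 3rd, 5th, ... of the partial from the right).
  doubled (with −9 where >9): 7 2 9 2 9 → sum 29
  kept as-is: 1 4 1 5 → sum 11
Total = 29 + 11 = 40.
Check digit = (10 − (40 mod 10)) mod 10 = 0.

0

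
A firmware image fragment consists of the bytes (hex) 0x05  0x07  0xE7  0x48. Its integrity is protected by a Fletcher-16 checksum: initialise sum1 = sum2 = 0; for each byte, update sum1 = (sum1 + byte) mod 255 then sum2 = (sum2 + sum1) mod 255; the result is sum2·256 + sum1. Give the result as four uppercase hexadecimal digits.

Running sums (mod 255):
  after byte 0 (0x05): sum1=5, sum2=5
  after byte 1 (0x07): sum1=12, sum2=17
  after byte 2 (0xE7): sum1=243, sum2=5
  after byte 3 (0x48): sum1=60, sum2=65
Checksum = sum2·256 + sum1 = 65·256 + 60 = 16700 = 0x413C.

413C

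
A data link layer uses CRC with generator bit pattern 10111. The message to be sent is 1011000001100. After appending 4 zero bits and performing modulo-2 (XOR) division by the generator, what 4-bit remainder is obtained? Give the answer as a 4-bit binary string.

0100

Append 4 zeros: 10110000011000000. Divide by 10111 (XOR where the leading bit is 1):
  pos 0: 10110 XOR 10111 = 00001
  pos 4: 10000 XOR 10111 = 00111
  pos 6: 11111 XOR 10111 = 01000
  pos 7: 10000 XOR 10111 = 00111
  pos 9: 11100 XOR 10111 = 01011
  pos 10: 10110 XOR 10111 = 00001
Remainder (last 4 bits) = 0100. This is the CRC / FCS.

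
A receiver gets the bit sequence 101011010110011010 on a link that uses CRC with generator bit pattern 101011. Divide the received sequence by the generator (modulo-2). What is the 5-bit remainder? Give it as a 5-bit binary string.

00000

Modulo-2 division of 101011010110011010 by 101011:
  pos 0: 101011 XOR 101011 = 000000
  pos 7: 101100 XOR 101011 = 000111
  pos 10: 111110 XOR 101011 = 010101
  pos 11: 101011 XOR 101011 = 000000
Remainder = 00000 (zero — the frame passes the CRC check).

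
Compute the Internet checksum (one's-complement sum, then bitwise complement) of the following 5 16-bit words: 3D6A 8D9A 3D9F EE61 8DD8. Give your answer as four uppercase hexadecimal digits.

One's-complement addition (fold any carry out of bit 15 back into bit 0):
  0x3D6A + 0x8D9A = 0x0CB04
  0xCB04 + 0x3D9F = 0x108A3 → wrap carry → 0x08A4
  0x08A4 + 0xEE61 = 0x0F705
  0xF705 + 0x8DD8 = 0x184DD → wrap carry → 0x84DE
One's-complement sum = 0x84DE.
Checksum = ~0x84DE & 0xFFFF = 0x7B21.

7B21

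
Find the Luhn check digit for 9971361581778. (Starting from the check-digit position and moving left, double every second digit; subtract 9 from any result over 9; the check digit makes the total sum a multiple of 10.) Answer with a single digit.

0

Partial digits right→left: 8 7 7 1 8 5 1 6 3 1 7 9 9
Double every second digit counting from the check-digit position (so the 1st, 3rd, 5th, ... of the partial from the right).
  doubled (with −9 where >9): 7 5 7 2 6 5 9 → sum 41
  kept as-is: 7 1 5 6 1 9 → sum 29
Total = 41 + 29 = 70.
Check digit = (10 − (70 mod 10)) mod 10 = 0.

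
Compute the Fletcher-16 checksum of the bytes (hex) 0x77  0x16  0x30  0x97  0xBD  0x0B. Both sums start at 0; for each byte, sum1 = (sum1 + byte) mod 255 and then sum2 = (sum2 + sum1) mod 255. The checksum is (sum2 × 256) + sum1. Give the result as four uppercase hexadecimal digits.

491E

Running sums (mod 255):
  after byte 0 (0x77): sum1=119, sum2=119
  after byte 1 (0x16): sum1=141, sum2=5
  after byte 2 (0x30): sum1=189, sum2=194
  after byte 3 (0x97): sum1=85, sum2=24
  after byte 4 (0xBD): sum1=19, sum2=43
  after byte 5 (0x0B): sum1=30, sum2=73
Checksum = sum2·256 + sum1 = 73·256 + 30 = 18718 = 0x491E.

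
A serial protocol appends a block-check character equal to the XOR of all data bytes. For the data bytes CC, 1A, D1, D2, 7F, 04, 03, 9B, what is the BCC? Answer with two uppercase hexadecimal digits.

36

XOR the bytes together:
  start with 0xCC
  0xCC ⊕ 0x1A = 0xD6
  0xD6 ⊕ 0xD1 = 0x07
  0x07 ⊕ 0xD2 = 0xD5
  0xD5 ⊕ 0x7F = 0xAA
  0xAA ⊕ 0x04 = 0xAE
  0xAE ⊕ 0x03 = 0xAD
  0xAD ⊕ 0x9B = 0x36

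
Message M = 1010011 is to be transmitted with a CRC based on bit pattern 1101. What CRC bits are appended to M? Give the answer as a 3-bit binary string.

111

Append 3 zeros: 1010011000. Divide by 1101 (XOR where the leading bit is 1):
  pos 0: 1010 XOR 1101 = 0111
  pos 1: 1110 XOR 1101 = 0011
  pos 3: 1111 XOR 1101 = 0010
  pos 5: 1000 XOR 1101 = 0101
  pos 6: 1010 XOR 1101 = 0111
Remainder (last 3 bits) = 111. This is the CRC / FCS.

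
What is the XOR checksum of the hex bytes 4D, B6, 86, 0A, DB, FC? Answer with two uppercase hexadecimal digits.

50

XOR the bytes together:
  start with 0x4D
  0x4D ⊕ 0xB6 = 0xFB
  0xFB ⊕ 0x86 = 0x7D
  0x7D ⊕ 0x0A = 0x77
  0x77 ⊕ 0xDB = 0xAC
  0xAC ⊕ 0xFC = 0x50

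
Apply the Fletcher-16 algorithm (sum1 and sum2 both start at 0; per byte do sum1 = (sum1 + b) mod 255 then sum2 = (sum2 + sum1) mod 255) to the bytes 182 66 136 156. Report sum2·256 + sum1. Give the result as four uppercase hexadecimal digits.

Running sums (mod 255):
  after byte 0 (182): sum1=182, sum2=182
  after byte 1 (66): sum1=248, sum2=175
  after byte 2 (136): sum1=129, sum2=49
  after byte 3 (156): sum1=30, sum2=79
Checksum = sum2·256 + sum1 = 79·256 + 30 = 20254 = 0x4F1E.

4F1E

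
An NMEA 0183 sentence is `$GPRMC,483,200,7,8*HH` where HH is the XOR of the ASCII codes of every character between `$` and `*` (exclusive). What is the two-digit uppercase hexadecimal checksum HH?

XOR the ASCII codes of the payload characters:
  'G' = 0x47 → acc = 0x47
  'P' = 0x50 → acc = 0x17
  'R' = 0x52 → acc = 0x45
  'M' = 0x4D → acc = 0x08
  'C' = 0x43 → acc = 0x4B
  ',' = 0x2C → acc = 0x67
  '4' = 0x34 → acc = 0x53
  '8' = 0x38 → acc = 0x6B
  '3' = 0x33 → acc = 0x58
  ',' = 0x2C → acc = 0x74
  '2' = 0x32 → acc = 0x46
  '0' = 0x30 → acc = 0x76
  '0' = 0x30 → acc = 0x46
  ',' = 0x2C → acc = 0x6A
  '7' = 0x37 → acc = 0x5D
  ',' = 0x2C → acc = 0x71
  '8' = 0x38 → acc = 0x49
Checksum = 0x49.

49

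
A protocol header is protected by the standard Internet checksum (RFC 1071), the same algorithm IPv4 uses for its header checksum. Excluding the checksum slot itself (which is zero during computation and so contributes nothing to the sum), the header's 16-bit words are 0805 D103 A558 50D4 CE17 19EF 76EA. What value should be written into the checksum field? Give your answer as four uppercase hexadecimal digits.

One's-complement addition (fold any carry out of bit 15 back into bit 0):
  0x0805 + 0xD103 = 0x0D908
  0xD908 + 0xA558 = 0x17E60 → wrap carry → 0x7E61
  0x7E61 + 0x50D4 = 0x0CF35
  0xCF35 + 0xCE17 = 0x19D4C → wrap carry → 0x9D4D
  0x9D4D + 0x19EF = 0x0B73C
  0xB73C + 0x76EA = 0x12E26 → wrap carry → 0x2E27
One's-complement sum = 0x2E27.
Checksum = ~0x2E27 & 0xFFFF = 0xD1D8.

D1D8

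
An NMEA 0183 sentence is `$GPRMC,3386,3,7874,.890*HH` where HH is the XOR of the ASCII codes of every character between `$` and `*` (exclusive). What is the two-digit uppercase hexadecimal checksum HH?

XOR the ASCII codes of the payload characters:
  'G' = 0x47 → acc = 0x47
  'P' = 0x50 → acc = 0x17
  'R' = 0x52 → acc = 0x45
  'M' = 0x4D → acc = 0x08
  'C' = 0x43 → acc = 0x4B
  ',' = 0x2C → acc = 0x67
  '3' = 0x33 → acc = 0x54
  '3' = 0x33 → acc = 0x67
  '8' = 0x38 → acc = 0x5F
  '6' = 0x36 → acc = 0x69
  ',' = 0x2C → acc = 0x45
  '3' = 0x33 → acc = 0x76
  ',' = 0x2C → acc = 0x5A
  '7' = 0x37 → acc = 0x6D
  '8' = 0x38 → acc = 0x55
  '7' = 0x37 → acc = 0x62
  '4' = 0x34 → acc = 0x56
  ',' = 0x2C → acc = 0x7A
  '.' = 0x2E → acc = 0x54
  '8' = 0x38 → acc = 0x6C
  '9' = 0x39 → acc = 0x55
  '0' = 0x30 → acc = 0x65
Checksum = 0x65.

65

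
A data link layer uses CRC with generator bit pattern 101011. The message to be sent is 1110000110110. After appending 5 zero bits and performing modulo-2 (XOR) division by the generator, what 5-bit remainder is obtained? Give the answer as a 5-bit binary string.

11001

Append 5 zeros: 111000011011000000. Divide by 101011 (XOR where the leading bit is 1):
  pos 0: 111000 XOR 101011 = 010011
  pos 1: 100110 XOR 101011 = 001101
  pos 3: 110111 XOR 101011 = 011100
  pos 4: 111000 XOR 101011 = 010011
  pos 5: 100111 XOR 101011 = 001100
  pos 7: 110010 XOR 101011 = 011001
  pos 8: 110010 XOR 101011 = 011001
  pos 9: 110010 XOR 101011 = 011001
  pos 10: 110010 XOR 101011 = 011001
  pos 11: 110010 XOR 101011 = 011001
  pos 12: 110010 XOR 101011 = 011001
Remainder (last 5 bits) = 11001. This is the CRC / FCS.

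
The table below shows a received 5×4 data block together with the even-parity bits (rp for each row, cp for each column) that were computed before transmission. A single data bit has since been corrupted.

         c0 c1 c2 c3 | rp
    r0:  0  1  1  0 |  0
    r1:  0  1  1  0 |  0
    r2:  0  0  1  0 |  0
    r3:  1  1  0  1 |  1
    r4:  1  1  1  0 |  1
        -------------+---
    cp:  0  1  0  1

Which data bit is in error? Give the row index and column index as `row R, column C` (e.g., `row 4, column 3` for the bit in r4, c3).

row 2, column 1

Recompute each row's even parity and compare to rp:
  r0: data parity 0, sent rp 0 → ok
  r1: data parity 0, sent rp 0 → ok
  r2: data parity 1, sent rp 0 → mismatch
  r3: data parity 1, sent rp 1 → ok
  r4: data parity 1, sent rp 1 → ok
Recompute each column's even parity and compare to cp:
  c0: data parity 0, sent cp 0 → ok
  c1: data parity 0, sent cp 1 → mismatch
  c2: data parity 0, sent cp 0 → ok
  c3: data parity 1, sent cp 1 → ok
Exactly one row (r2) and one column (c1) fail → the flipped bit is at their intersection.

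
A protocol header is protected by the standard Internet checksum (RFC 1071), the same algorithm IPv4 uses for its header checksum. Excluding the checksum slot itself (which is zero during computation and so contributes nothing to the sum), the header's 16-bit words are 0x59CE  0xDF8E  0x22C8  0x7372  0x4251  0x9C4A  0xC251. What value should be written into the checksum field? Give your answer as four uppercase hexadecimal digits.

8F7A

One's-complement addition (fold any carry out of bit 15 back into bit 0):
  0x59CE + 0xDF8E = 0x1395C → wrap carry → 0x395D
  0x395D + 0x22C8 = 0x05C25
  0x5C25 + 0x7372 = 0x0CF97
  0xCF97 + 0x4251 = 0x111E8 → wrap carry → 0x11E9
  0x11E9 + 0x9C4A = 0x0AE33
  0xAE33 + 0xC251 = 0x17084 → wrap carry → 0x7085
One's-complement sum = 0x7085.
Checksum = ~0x7085 & 0xFFFF = 0x8F7A.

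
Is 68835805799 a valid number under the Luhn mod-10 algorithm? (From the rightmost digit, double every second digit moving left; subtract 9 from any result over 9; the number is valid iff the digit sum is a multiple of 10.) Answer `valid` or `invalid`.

invalid

From the right, keep odd positions and double even positions (subtract 9 from any doubled value over 9):
  doubled (positions 2,4,...): 9 1 7 6 7 → sum 30
  kept (positions 1,3,...): 9 7 0 5 8 6 → sum 35
Total = 65.
65 mod 10 = 5, so the number is invalid.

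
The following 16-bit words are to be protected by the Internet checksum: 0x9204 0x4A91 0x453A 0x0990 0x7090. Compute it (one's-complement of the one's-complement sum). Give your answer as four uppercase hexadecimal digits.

One's-complement addition (fold any carry out of bit 15 back into bit 0):
  0x9204 + 0x4A91 = 0x0DC95
  0xDC95 + 0x453A = 0x121CF → wrap carry → 0x21D0
  0x21D0 + 0x0990 = 0x02B60
  0x2B60 + 0x7090 = 0x09BF0
One's-complement sum = 0x9BF0.
Checksum = ~0x9BF0 & 0xFFFF = 0x640F.

640F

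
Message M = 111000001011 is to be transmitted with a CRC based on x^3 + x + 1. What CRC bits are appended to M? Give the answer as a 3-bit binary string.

011

Append 3 zeros: 111000001011000. Divide by 1011 (XOR where the leading bit is 1):
  pos 0: 1110 XOR 1011 = 0101
  pos 1: 1010 XOR 1011 = 0001
  pos 4: 1000 XOR 1011 = 0011
  pos 6: 1110 XOR 1011 = 0101
  pos 7: 1011 XOR 1011 = 0000
  pos 11: 1000 XOR 1011 = 0011
Remainder (last 3 bits) = 011. This is the CRC / FCS.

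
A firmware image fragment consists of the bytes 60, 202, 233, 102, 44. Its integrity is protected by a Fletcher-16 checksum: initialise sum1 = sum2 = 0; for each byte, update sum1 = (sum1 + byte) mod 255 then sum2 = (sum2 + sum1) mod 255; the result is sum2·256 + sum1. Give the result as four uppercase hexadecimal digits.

0F83

Running sums (mod 255):
  after byte 0 (60): sum1=60, sum2=60
  after byte 1 (202): sum1=7, sum2=67
  after byte 2 (233): sum1=240, sum2=52
  after byte 3 (102): sum1=87, sum2=139
  after byte 4 (44): sum1=131, sum2=15
Checksum = sum2·256 + sum1 = 15·256 + 131 = 3971 = 0x0F83.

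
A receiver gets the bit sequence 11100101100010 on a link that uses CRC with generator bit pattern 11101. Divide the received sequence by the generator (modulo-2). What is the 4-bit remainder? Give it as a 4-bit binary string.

1101

Modulo-2 division of 11100101100010 by 11101:
  pos 0: 11100 XOR 11101 = 00001
  pos 4: 11011 XOR 11101 = 00110
  pos 6: 11000 XOR 11101 = 00101
  pos 8: 10101 XOR 11101 = 01000
  pos 9: 10000 XOR 11101 = 01101
Remainder = 1101 (nonzero — an error is detected).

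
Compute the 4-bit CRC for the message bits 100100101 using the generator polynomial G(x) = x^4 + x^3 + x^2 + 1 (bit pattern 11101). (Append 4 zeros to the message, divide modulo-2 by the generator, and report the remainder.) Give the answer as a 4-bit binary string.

Append 4 zeros: 1001001010000. Divide by 11101 (XOR where the leading bit is 1):
  pos 0: 10010 XOR 11101 = 01111
  pos 1: 11110 XOR 11101 = 00011
  pos 4: 11101 XOR 11101 = 00000
Remainder (last 4 bits) = 0000. This is the CRC / FCS.

0000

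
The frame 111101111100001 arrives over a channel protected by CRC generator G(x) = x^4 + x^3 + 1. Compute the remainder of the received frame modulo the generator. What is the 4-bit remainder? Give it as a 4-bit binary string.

1101

Modulo-2 division of 111101111100001 by 11001:
  pos 0: 11110 XOR 11001 = 00111
  pos 2: 11111 XOR 11001 = 00110
  pos 4: 11011 XOR 11001 = 00010
  pos 7: 10100 XOR 11001 = 01101
  pos 8: 11010 XOR 11001 = 00011
Remainder = 1101 (nonzero — an error is detected).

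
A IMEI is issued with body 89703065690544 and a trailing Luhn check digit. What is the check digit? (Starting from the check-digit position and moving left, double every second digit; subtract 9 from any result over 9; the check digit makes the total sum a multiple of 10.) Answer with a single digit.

Partial digits right→left: 4 4 5 0 9 6 5 6 0 3 0 7 9 8
Double every second digit counting from the check-digit position (so the 1st, 3rd, 5th, ... of the partial from the right).
  doubled (with −9 where >9): 8 1 9 1 0 0 9 → sum 28
  kept as-is: 4 0 6 6 3 7 8 → sum 34
Total = 28 + 34 = 62.
Check digit = (10 − (62 mod 10)) mod 10 = 8.

8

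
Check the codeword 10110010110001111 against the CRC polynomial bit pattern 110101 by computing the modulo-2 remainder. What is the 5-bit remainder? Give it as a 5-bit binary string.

00000

Modulo-2 division of 10110010110001111 by 110101:
  pos 0: 101100 XOR 110101 = 011001
  pos 1: 110011 XOR 110101 = 000110
  pos 4: 110011 XOR 110101 = 000110
  pos 7: 110000 XOR 110101 = 000101
  pos 10: 101111 XOR 110101 = 011010
  pos 11: 110101 XOR 110101 = 000000
Remainder = 00000 (zero — the frame passes the CRC check).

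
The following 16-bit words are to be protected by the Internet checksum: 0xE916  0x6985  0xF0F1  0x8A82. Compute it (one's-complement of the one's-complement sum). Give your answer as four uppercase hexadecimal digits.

31EF

One's-complement addition (fold any carry out of bit 15 back into bit 0):
  0xE916 + 0x6985 = 0x1529B → wrap carry → 0x529C
  0x529C + 0xF0F1 = 0x1438D → wrap carry → 0x438E
  0x438E + 0x8A82 = 0x0CE10
One's-complement sum = 0xCE10.
Checksum = ~0xCE10 & 0xFFFF = 0x31EF.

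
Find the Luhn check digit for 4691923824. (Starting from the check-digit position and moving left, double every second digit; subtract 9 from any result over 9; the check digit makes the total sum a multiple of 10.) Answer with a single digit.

9

Partial digits right→left: 4 2 8 3 2 9 1 9 6 4
Double every second digit counting from the check-digit position (so the 1st, 3rd, 5th, ... of the partial from the right).
  doubled (with −9 where >9): 8 7 4 2 3 → sum 24
  kept as-is: 2 3 9 9 4 → sum 27
Total = 24 + 27 = 51.
Check digit = (10 − (51 mod 10)) mod 10 = 9.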